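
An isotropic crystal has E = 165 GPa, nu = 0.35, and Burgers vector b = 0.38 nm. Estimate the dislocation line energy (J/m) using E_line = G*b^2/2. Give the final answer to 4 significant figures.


Step 1: G = E / (2*(1+nu))
G = 165 / (2*(1+0.35)) = 61.1111 GPa = 6.11111e+10 Pa
Step 2: E_line = G*b^2/2
b = 0.38 nm = 3.8e-10 m
E_line = 0.5 * 6.11111e+10 * (3.8e-10)^2 = 4.412e-09 J/m


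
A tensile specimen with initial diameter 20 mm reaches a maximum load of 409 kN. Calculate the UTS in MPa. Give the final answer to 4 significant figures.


A0 = pi*(d/2)^2 = pi*(20/2)^2 = 314.159 mm^2
UTS = F_max / A0 = 409*1000 / 314.159
UTS = 1302 MPa


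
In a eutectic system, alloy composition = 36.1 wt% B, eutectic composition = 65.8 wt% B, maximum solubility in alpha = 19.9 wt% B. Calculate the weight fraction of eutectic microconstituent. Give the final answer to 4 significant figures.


f_primary = (C_e - C0) / (C_e - C_alpha_max)
f_primary = (65.8 - 36.1) / (65.8 - 19.9)
f_primary = 0.647059
f_eutectic = 1 - 0.647059 = 0.3529


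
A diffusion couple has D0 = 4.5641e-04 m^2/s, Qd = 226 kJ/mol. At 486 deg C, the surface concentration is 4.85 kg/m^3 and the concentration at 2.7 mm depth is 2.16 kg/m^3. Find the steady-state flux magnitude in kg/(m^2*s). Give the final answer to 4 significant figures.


Step 1: D = D0 * exp(-Qd/(R*T))
T = 486 + 273.15 = 759.15 K
D = 4.5641e-04 * exp(-226e3 / (8.314 * 759.15)) = 1.28372e-19 m^2/s
Step 2: J = D * (C1 - C2) / dx
J = 1.28372e-19 * (4.85 - 2.16) / 2.7e-03
J = 1.279e-16 kg/(m^2*s)


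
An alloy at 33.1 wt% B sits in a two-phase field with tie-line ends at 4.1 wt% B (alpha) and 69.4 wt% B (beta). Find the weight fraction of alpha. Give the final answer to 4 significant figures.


f_alpha = (C_beta - C0) / (C_beta - C_alpha)
f_alpha = (69.4 - 33.1) / (69.4 - 4.1)
f_alpha = 0.5559


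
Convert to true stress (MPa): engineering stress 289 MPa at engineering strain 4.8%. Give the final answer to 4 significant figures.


sigma_true = sigma_eng * (1 + epsilon_eng)
sigma_true = 289 * (1 + 0.048)
sigma_true = 302.9 MPa


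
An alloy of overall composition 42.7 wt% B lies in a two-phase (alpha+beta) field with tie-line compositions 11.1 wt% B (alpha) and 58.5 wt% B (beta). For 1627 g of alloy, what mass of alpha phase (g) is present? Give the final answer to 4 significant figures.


f_alpha = (C_beta - C0) / (C_beta - C_alpha)
f_alpha = (58.5 - 42.7) / (58.5 - 11.1) = 0.333333
m_alpha = f_alpha * m_total = 0.333333 * 1627 = 542.3 g


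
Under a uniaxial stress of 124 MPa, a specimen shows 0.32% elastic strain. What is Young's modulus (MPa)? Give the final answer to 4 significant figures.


E = sigma / epsilon
epsilon = 0.32% = 3.2e-03
E = 124 / 3.2e-03
E = 38750 MPa


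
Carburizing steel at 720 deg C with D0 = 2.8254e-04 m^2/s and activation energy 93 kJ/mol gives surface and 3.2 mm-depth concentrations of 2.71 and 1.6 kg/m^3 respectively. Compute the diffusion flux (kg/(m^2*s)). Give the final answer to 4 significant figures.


Step 1: D = D0 * exp(-Qd/(R*T))
T = 720 + 273.15 = 993.15 K
D = 2.8254e-04 * exp(-93e3 / (8.314 * 993.15)) = 3.62724e-09 m^2/s
Step 2: J = D * (C1 - C2) / dx
J = 3.62724e-09 * (2.71 - 1.6) / 3.2e-03
J = 1.258e-06 kg/(m^2*s)


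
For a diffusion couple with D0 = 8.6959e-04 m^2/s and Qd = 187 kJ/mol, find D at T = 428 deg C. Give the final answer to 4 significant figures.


D = D0 * exp(-Qd / (R*T))
T = 701.15 K
D = 8.6959e-04 * exp(-187e3 / (8.314 * 701.15))
D = 1.018e-17 m^2/s


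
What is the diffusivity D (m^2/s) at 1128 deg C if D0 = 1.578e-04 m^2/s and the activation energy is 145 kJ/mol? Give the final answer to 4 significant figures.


D = D0 * exp(-Qd / (R*T))
T = 1401.15 K
D = 1.578e-04 * exp(-145e3 / (8.314 * 1401.15))
D = 6.199e-10 m^2/s


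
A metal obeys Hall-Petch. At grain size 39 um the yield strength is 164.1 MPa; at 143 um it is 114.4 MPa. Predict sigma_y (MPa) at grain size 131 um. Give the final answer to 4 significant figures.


sigma_y = sigma0 + k / sqrt(d)
1/sqrt(d1) = 1/sqrt(3.9e-05) = 160.128;  1/sqrt(d2) = 83.6242
k = (sigma1 - sigma2) / (1/sqrt(d1) - 1/sqrt(d2)) = (164.1 - 114.4) / (160.128 - 83.6242) = 0.64964 MPa*m^0.5
sigma0 = sigma1 - k/sqrt(d1) = 164.1 - 0.64964*160.128 = 60.0744 MPa
sigma_y(d3) = 60.0744 + 0.64964 / sqrt(1.31e-04) = 116.8 MPa


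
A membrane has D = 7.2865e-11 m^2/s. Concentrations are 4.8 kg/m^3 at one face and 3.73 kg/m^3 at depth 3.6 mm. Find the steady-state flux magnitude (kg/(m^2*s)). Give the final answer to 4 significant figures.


J = -D * (dC/dx) = D * (C1 - C2) / dx
J = 7.2865e-11 * (4.8 - 3.73) / 3.6e-03
J = 2.166e-08 kg/(m^2*s)


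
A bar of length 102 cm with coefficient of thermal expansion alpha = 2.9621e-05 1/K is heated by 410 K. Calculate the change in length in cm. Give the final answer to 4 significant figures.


dL = L0 * alpha * dT
dL = 102 * 2.9621e-05 * 410
dL = 1.239 cm


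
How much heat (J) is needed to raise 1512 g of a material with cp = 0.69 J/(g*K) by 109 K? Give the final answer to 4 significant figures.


Q = m * cp * dT
Q = 1512 * 0.69 * 109
Q = 113700 J


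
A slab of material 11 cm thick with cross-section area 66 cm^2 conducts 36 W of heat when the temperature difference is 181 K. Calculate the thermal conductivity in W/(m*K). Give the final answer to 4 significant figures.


k = Q*L / (A*dT)
L = 0.11 m, A = 6.6e-03 m^2
k = 36 * 0.11 / (6.6e-03 * 181)
k = 3.315 W/(m*K)


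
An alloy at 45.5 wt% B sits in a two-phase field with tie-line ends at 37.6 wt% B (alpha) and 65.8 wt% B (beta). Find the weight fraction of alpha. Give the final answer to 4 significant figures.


f_alpha = (C_beta - C0) / (C_beta - C_alpha)
f_alpha = (65.8 - 45.5) / (65.8 - 37.6)
f_alpha = 0.7199


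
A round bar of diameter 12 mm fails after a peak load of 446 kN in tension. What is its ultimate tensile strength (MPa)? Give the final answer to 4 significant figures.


A0 = pi*(d/2)^2 = pi*(12/2)^2 = 113.097 mm^2
UTS = F_max / A0 = 446*1000 / 113.097
UTS = 3944 MPa


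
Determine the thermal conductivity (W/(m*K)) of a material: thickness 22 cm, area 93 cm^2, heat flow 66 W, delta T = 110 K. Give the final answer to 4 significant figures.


k = Q*L / (A*dT)
L = 0.22 m, A = 9.3e-03 m^2
k = 66 * 0.22 / (9.3e-03 * 110)
k = 14.19 W/(m*K)


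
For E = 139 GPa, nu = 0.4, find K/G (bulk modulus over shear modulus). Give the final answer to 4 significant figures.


G = E / (2*(1+nu))
G = 139 / (2*(1+0.4)) = 49.6429 GPa
K = E / (3*(1-2*nu))
K = 139 / (3*(1-2*0.4)) = 231.667 GPa
K/G = 231.667 / 49.6429 = 4.667


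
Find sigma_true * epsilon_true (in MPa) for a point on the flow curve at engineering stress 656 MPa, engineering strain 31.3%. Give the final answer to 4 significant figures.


sigma_true = sigma_eng * (1 + epsilon_eng)
sigma_true = 656 * (1 + 0.313) = 861.328 MPa
epsilon_true = ln(1 + epsilon_eng)
epsilon_true = ln(1 + 0.313) = 0.272315
sigma_true * epsilon_true = 861.328 * 0.272315 = 234.6 MPa


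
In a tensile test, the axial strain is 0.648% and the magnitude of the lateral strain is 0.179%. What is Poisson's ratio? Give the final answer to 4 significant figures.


nu = -epsilon_lat / epsilon_axial
Lateral strain is contraction (negative), so using magnitudes:
nu = 0.179 / 0.648
nu = 0.2762


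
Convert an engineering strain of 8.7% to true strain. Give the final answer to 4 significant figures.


epsilon_true = ln(1 + epsilon_eng)
epsilon_true = ln(1 + 0.087)
epsilon_true = 0.08342


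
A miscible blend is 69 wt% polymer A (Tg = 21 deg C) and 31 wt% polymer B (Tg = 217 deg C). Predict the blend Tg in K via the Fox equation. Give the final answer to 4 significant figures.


1/Tg = w1/Tg1 + w2/Tg2 (in Kelvin)
Tg1 = 294.15 K, Tg2 = 490.15 K
1/Tg = 0.69/294.15 + 0.31/490.15
Tg = 335.8 K


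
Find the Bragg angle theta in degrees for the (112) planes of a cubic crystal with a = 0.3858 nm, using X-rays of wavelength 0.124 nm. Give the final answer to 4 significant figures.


d = a / sqrt(h^2+k^2+l^2)
d = 0.3858 / sqrt(6) = 0.157502 nm
lambda = 2*d*sin(theta)  =>  sin(theta) = lambda / (2*d)
sin(theta) = 0.124 / (2 * 0.157502) = 0.393645
theta = 23.18 deg


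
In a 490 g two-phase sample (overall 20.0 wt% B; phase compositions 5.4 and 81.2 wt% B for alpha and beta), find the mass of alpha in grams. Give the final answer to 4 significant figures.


f_alpha = (C_beta - C0) / (C_beta - C_alpha)
f_alpha = (81.2 - 20.0) / (81.2 - 5.4) = 0.807388
m_alpha = f_alpha * m_total = 0.807388 * 490 = 395.6 g


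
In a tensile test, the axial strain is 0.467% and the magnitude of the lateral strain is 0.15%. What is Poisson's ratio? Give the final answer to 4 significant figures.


nu = -epsilon_lat / epsilon_axial
Lateral strain is contraction (negative), so using magnitudes:
nu = 0.15 / 0.467
nu = 0.3212


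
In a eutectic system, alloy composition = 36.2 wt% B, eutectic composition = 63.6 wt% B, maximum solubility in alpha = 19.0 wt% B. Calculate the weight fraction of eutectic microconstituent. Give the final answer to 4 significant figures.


f_primary = (C_e - C0) / (C_e - C_alpha_max)
f_primary = (63.6 - 36.2) / (63.6 - 19.0)
f_primary = 0.61435
f_eutectic = 1 - 0.61435 = 0.3857


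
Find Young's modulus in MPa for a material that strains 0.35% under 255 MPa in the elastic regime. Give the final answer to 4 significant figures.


E = sigma / epsilon
epsilon = 0.35% = 3.5e-03
E = 255 / 3.5e-03
E = 72860 MPa


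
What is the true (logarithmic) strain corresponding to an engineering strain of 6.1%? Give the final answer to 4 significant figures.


epsilon_true = ln(1 + epsilon_eng)
epsilon_true = ln(1 + 0.061)
epsilon_true = 0.05921


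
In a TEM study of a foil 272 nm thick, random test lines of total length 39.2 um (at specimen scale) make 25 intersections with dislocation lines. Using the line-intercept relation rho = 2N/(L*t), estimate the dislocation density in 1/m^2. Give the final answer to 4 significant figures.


rho = 2N / (L * t)
L = 39.2 um = 3.92e-05 m, t = 272 nm = 2.72e-07 m
rho = 2 * 25 / (3.92e-05 * 2.72e-07)
rho = 4.689e+12 1/m^2


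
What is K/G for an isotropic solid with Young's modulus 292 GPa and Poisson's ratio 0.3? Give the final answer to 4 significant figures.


G = E / (2*(1+nu))
G = 292 / (2*(1+0.3)) = 112.308 GPa
K = E / (3*(1-2*nu))
K = 292 / (3*(1-2*0.3)) = 243.333 GPa
K/G = 243.333 / 112.308 = 2.167


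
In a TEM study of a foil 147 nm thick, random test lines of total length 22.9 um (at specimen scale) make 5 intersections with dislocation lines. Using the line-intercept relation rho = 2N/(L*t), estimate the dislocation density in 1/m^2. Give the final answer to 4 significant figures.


rho = 2N / (L * t)
L = 22.9 um = 2.29e-05 m, t = 147 nm = 1.47e-07 m
rho = 2 * 5 / (2.29e-05 * 1.47e-07)
rho = 2.971e+12 1/m^2


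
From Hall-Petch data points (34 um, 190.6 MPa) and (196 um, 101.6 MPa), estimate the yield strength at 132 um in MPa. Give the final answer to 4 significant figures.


sigma_y = sigma0 + k / sqrt(d)
1/sqrt(d1) = 1/sqrt(3.4e-05) = 171.499;  1/sqrt(d2) = 71.4286
k = (sigma1 - sigma2) / (1/sqrt(d1) - 1/sqrt(d2)) = (190.6 - 101.6) / (171.499 - 71.4286) = 0.889377 MPa*m^0.5
sigma0 = sigma1 - k/sqrt(d1) = 190.6 - 0.889377*171.499 = 38.073 MPa
sigma_y(d3) = 38.073 + 0.889377 / sqrt(1.32e-04) = 115.5 MPa


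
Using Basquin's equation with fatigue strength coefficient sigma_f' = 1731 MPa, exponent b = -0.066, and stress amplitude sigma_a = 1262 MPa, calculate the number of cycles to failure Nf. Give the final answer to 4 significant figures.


sigma_a = sigma_f' * (2*Nf)^b
2*Nf = (sigma_a / sigma_f')^(1/b)
2*Nf = (1262 / 1731)^(1/-0.066)
2*Nf = 120.049
Nf = 60.02 cycles


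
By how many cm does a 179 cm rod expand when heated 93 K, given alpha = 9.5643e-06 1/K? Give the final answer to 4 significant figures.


dL = L0 * alpha * dT
dL = 179 * 9.5643e-06 * 93
dL = 0.1592 cm


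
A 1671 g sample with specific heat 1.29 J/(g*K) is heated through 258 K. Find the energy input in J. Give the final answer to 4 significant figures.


Q = m * cp * dT
Q = 1671 * 1.29 * 258
Q = 556100 J


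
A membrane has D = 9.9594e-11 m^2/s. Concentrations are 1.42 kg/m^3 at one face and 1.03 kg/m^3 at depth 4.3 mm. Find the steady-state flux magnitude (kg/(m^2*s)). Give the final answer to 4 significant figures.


J = -D * (dC/dx) = D * (C1 - C2) / dx
J = 9.9594e-11 * (1.42 - 1.03) / 4.3e-03
J = 9.033e-09 kg/(m^2*s)


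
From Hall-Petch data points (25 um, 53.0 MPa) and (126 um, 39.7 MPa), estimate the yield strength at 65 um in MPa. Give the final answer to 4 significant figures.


sigma_y = sigma0 + k / sqrt(d)
1/sqrt(d1) = 1/sqrt(2.5e-05) = 200;  1/sqrt(d2) = 89.0871
k = (sigma1 - sigma2) / (1/sqrt(d1) - 1/sqrt(d2)) = (53.0 - 39.7) / (200 - 89.0871) = 0.119914 MPa*m^0.5
sigma0 = sigma1 - k/sqrt(d1) = 53.0 - 0.119914*200 = 29.0172 MPa
sigma_y(d3) = 29.0172 + 0.119914 / sqrt(6.5e-05) = 43.89 MPa


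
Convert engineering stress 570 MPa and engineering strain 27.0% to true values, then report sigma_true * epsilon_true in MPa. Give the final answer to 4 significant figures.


sigma_true = sigma_eng * (1 + epsilon_eng)
sigma_true = 570 * (1 + 0.27) = 723.9 MPa
epsilon_true = ln(1 + epsilon_eng)
epsilon_true = ln(1 + 0.27) = 0.239017
sigma_true * epsilon_true = 723.9 * 0.239017 = 173 MPa


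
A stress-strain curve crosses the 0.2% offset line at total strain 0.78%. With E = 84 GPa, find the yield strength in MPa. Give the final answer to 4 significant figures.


Offset strain = 0.002
Elastic strain at yield = total_strain - offset = 7.8e-03 - 0.002 = 5.8e-03
sigma_y = E * elastic_strain = 84000 * 5.8e-03
sigma_y = 487.2 MPa


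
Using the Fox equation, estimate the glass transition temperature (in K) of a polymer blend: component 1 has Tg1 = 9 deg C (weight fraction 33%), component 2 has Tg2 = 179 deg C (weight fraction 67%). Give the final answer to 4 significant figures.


1/Tg = w1/Tg1 + w2/Tg2 (in Kelvin)
Tg1 = 282.15 K, Tg2 = 452.15 K
1/Tg = 0.33/282.15 + 0.67/452.15
Tg = 377.2 K


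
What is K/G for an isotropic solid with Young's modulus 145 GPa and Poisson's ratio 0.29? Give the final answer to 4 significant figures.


G = E / (2*(1+nu))
G = 145 / (2*(1+0.29)) = 56.2016 GPa
K = E / (3*(1-2*nu))
K = 145 / (3*(1-2*0.29)) = 115.079 GPa
K/G = 115.079 / 56.2016 = 2.048


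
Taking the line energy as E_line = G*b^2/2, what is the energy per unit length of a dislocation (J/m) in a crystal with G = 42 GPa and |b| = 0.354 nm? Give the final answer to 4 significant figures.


E = G*b^2/2
b = 0.354 nm = 3.54e-10 m
G = 42 GPa = 4.2e+10 Pa
E = 0.5 * 4.2e+10 * (3.54e-10)^2
E = 2.632e-09 J/m


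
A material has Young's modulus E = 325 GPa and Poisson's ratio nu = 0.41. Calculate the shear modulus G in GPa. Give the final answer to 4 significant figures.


G = E / (2*(1+nu))
G = 325 / (2*(1+0.41))
G = 115.2 GPa


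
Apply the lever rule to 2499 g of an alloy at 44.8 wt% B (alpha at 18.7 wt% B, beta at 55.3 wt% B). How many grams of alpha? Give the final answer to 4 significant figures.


f_alpha = (C_beta - C0) / (C_beta - C_alpha)
f_alpha = (55.3 - 44.8) / (55.3 - 18.7) = 0.286885
m_alpha = f_alpha * m_total = 0.286885 * 2499 = 716.9 g


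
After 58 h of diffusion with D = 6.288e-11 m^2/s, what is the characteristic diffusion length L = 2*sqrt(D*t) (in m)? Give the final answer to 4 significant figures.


t = 58 hr = 208800 s
Diffusion length = 2*sqrt(D*t)
= 2*sqrt(6.288e-11 * 208800)
= 7.247e-03 m


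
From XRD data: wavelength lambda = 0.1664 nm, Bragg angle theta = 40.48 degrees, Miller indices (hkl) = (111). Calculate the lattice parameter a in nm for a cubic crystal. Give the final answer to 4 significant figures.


d = lambda / (2*sin(theta))
d = 0.1664 / (2*sin(40.48 deg))
d = 0.128161 nm
a = d * sqrt(h^2+k^2+l^2) = 0.128161 * sqrt(3)
a = 0.222 nm


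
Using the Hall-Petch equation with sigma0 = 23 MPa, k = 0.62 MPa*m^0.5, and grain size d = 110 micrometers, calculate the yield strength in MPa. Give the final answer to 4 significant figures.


sigma_y = sigma0 + k / sqrt(d)
d = 110 um = 1.1e-04 m
sigma_y = 23 + 0.62 / sqrt(1.1e-04)
sigma_y = 82.11 MPa


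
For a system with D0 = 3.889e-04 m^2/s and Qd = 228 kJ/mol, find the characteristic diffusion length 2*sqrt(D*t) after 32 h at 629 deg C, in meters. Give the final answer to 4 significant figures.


Step 1: D = D0 * exp(-Qd/(R*T))
T = 902.15 K
D = 3.889e-04 * exp(-228e3 / (8.314 * 902.15)) = 2.44412e-17 m^2/s
Step 2: L = 2*sqrt(D*t)
t = 32 h = 115200 s
L = 2*sqrt(2.44412e-17 * 115200) = 3.356e-06 m


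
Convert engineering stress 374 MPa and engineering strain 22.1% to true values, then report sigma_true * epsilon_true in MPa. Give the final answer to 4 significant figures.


sigma_true = sigma_eng * (1 + epsilon_eng)
sigma_true = 374 * (1 + 0.221) = 456.654 MPa
epsilon_true = ln(1 + epsilon_eng)
epsilon_true = ln(1 + 0.221) = 0.19967
sigma_true * epsilon_true = 456.654 * 0.19967 = 91.18 MPa


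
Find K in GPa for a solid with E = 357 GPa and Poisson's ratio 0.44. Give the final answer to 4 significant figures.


K = E / (3*(1-2*nu))
K = 357 / (3*(1-2*0.44))
K = 991.7 GPa


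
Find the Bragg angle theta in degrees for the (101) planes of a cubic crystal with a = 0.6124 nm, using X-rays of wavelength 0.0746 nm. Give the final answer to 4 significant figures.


d = a / sqrt(h^2+k^2+l^2)
d = 0.6124 / sqrt(2) = 0.433032 nm
lambda = 2*d*sin(theta)  =>  sin(theta) = lambda / (2*d)
sin(theta) = 0.0746 / (2 * 0.433032) = 0.0861368
theta = 4.941 deg


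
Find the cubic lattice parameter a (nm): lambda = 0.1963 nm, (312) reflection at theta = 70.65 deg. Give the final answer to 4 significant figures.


d = lambda / (2*sin(theta))
d = 0.1963 / (2*sin(70.65 deg))
d = 0.104026 nm
a = d * sqrt(h^2+k^2+l^2) = 0.104026 * sqrt(14)
a = 0.3892 nm


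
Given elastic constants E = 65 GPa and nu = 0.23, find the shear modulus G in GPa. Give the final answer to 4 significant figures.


G = E / (2*(1+nu))
G = 65 / (2*(1+0.23))
G = 26.42 GPa


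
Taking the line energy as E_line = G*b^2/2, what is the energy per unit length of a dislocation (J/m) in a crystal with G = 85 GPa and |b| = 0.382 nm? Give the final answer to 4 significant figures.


E = G*b^2/2
b = 0.382 nm = 3.82e-10 m
G = 85 GPa = 8.5e+10 Pa
E = 0.5 * 8.5e+10 * (3.82e-10)^2
E = 6.202e-09 J/m


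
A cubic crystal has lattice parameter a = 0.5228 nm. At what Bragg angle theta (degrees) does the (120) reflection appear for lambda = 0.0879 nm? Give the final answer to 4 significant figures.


d = a / sqrt(h^2+k^2+l^2)
d = 0.5228 / sqrt(5) = 0.233803 nm
lambda = 2*d*sin(theta)  =>  sin(theta) = lambda / (2*d)
sin(theta) = 0.0879 / (2 * 0.233803) = 0.187979
theta = 10.83 deg


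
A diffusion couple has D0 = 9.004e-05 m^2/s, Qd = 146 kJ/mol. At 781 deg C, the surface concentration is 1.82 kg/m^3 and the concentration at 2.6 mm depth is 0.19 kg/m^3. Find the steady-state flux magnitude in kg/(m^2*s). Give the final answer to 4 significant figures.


Step 1: D = D0 * exp(-Qd/(R*T))
T = 781 + 273.15 = 1054.15 K
D = 9.004e-05 * exp(-146e3 / (8.314 * 1054.15)) = 5.24403e-12 m^2/s
Step 2: J = D * (C1 - C2) / dx
J = 5.24403e-12 * (1.82 - 0.19) / 2.6e-03
J = 3.288e-09 kg/(m^2*s)


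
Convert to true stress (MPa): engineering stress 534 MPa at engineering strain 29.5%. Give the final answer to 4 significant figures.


sigma_true = sigma_eng * (1 + epsilon_eng)
sigma_true = 534 * (1 + 0.295)
sigma_true = 691.5 MPa


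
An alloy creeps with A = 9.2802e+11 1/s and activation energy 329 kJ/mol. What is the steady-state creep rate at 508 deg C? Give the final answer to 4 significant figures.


rate = A * exp(-Q / (R*T))
T = 508 + 273.15 = 781.15 K
rate = 9.2802e+11 * exp(-329e3 / (8.314 * 781.15))
rate = 9.266e-11 1/s


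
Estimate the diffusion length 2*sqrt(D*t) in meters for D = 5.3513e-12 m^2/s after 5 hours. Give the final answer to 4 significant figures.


t = 5 hr = 18000 s
Diffusion length = 2*sqrt(D*t)
= 2*sqrt(5.3513e-12 * 18000)
= 6.207e-04 m


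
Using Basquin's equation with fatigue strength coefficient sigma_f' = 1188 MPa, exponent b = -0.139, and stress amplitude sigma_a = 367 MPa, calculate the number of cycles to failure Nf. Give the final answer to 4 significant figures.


sigma_a = sigma_f' * (2*Nf)^b
2*Nf = (sigma_a / sigma_f')^(1/b)
2*Nf = (367 / 1188)^(1/-0.139)
2*Nf = 4678.93
Nf = 2339 cycles


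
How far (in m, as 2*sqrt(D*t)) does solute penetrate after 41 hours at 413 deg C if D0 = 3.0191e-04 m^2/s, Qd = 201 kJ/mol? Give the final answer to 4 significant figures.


Step 1: D = D0 * exp(-Qd/(R*T))
T = 686.15 K
D = 3.0191e-04 * exp(-201e3 / (8.314 * 686.15)) = 1.50581e-19 m^2/s
Step 2: L = 2*sqrt(D*t)
t = 41 h = 147600 s
L = 2*sqrt(1.50581e-19 * 147600) = 2.982e-07 m


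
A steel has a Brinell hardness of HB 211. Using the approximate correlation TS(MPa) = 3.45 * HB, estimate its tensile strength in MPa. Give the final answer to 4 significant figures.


TS (MPa) = 3.45 * HB
TS = 3.45 * 211
TS = 728 MPa


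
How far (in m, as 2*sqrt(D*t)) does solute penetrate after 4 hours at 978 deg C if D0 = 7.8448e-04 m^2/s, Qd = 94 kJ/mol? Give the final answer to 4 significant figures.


Step 1: D = D0 * exp(-Qd/(R*T))
T = 1251.15 K
D = 7.8448e-04 * exp(-94e3 / (8.314 * 1251.15)) = 9.33267e-08 m^2/s
Step 2: L = 2*sqrt(D*t)
t = 4 h = 14400 s
L = 2*sqrt(9.33267e-08 * 14400) = 0.07332 m


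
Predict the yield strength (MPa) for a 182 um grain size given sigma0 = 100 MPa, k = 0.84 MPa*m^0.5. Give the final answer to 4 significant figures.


sigma_y = sigma0 + k / sqrt(d)
d = 182 um = 1.82e-04 m
sigma_y = 100 + 0.84 / sqrt(1.82e-04)
sigma_y = 162.3 MPa


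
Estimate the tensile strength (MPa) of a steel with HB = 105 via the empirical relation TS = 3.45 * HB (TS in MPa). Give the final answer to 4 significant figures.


TS (MPa) = 3.45 * HB
TS = 3.45 * 105
TS = 362.3 MPa


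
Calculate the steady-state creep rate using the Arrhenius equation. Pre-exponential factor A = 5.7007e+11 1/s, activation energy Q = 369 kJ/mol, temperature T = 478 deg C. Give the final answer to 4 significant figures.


rate = A * exp(-Q / (R*T))
T = 478 + 273.15 = 751.15 K
rate = 5.7007e+11 * exp(-369e3 / (8.314 * 751.15))
rate = 1.244e-14 1/s


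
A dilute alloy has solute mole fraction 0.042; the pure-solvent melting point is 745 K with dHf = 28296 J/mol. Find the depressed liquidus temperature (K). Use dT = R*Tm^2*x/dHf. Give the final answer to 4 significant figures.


dT = R*Tm^2*x / dHf
dT = 8.314 * 745^2 * 0.042 / 28296
dT = 6.84931 K
T_new = 745 - 6.84931 = 738.2 K


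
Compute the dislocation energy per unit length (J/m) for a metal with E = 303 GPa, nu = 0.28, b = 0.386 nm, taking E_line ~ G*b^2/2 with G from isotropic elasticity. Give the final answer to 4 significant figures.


Step 1: G = E / (2*(1+nu))
G = 303 / (2*(1+0.28)) = 118.359 GPa = 1.18359e+11 Pa
Step 2: E_line = G*b^2/2
b = 0.386 nm = 3.86e-10 m
E_line = 0.5 * 1.18359e+11 * (3.86e-10)^2 = 8.818e-09 J/m


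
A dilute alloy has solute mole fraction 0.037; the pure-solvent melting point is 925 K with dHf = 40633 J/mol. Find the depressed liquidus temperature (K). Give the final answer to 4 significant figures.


dT = R*Tm^2*x / dHf
dT = 8.314 * 925^2 * 0.037 / 40633
dT = 6.47763 K
T_new = 925 - 6.47763 = 918.5 K


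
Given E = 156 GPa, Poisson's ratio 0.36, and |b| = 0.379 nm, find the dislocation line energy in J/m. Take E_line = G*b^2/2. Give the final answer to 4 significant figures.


Step 1: G = E / (2*(1+nu))
G = 156 / (2*(1+0.36)) = 57.3529 GPa = 5.73529e+10 Pa
Step 2: E_line = G*b^2/2
b = 0.379 nm = 3.79e-10 m
E_line = 0.5 * 5.73529e+10 * (3.79e-10)^2 = 4.119e-09 J/m


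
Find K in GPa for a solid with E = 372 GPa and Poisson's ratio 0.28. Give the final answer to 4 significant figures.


K = E / (3*(1-2*nu))
K = 372 / (3*(1-2*0.28))
K = 281.8 GPa


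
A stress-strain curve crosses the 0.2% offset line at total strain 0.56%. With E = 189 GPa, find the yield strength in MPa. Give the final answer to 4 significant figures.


Offset strain = 0.002
Elastic strain at yield = total_strain - offset = 5.6e-03 - 0.002 = 3.6e-03
sigma_y = E * elastic_strain = 189000 * 3.6e-03
sigma_y = 680.4 MPa


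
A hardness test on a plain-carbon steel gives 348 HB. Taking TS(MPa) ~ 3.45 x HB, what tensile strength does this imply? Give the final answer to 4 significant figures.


TS (MPa) = 3.45 * HB
TS = 3.45 * 348
TS = 1201 MPa


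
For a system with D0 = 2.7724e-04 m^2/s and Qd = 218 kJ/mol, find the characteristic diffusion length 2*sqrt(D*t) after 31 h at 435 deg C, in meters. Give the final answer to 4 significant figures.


Step 1: D = D0 * exp(-Qd/(R*T))
T = 708.15 K
D = 2.7724e-04 * exp(-218e3 / (8.314 * 708.15)) = 2.30216e-20 m^2/s
Step 2: L = 2*sqrt(D*t)
t = 31 h = 111600 s
L = 2*sqrt(2.30216e-20 * 111600) = 1.014e-07 m


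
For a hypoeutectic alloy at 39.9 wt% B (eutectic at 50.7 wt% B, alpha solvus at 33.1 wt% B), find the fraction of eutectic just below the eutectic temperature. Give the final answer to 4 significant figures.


f_primary = (C_e - C0) / (C_e - C_alpha_max)
f_primary = (50.7 - 39.9) / (50.7 - 33.1)
f_primary = 0.613636
f_eutectic = 1 - 0.613636 = 0.3864


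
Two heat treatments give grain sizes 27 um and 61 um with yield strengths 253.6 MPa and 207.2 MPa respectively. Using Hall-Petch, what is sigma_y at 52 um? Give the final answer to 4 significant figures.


sigma_y = sigma0 + k / sqrt(d)
1/sqrt(d1) = 1/sqrt(2.7e-05) = 192.45;  1/sqrt(d2) = 128.037
k = (sigma1 - sigma2) / (1/sqrt(d1) - 1/sqrt(d2)) = (253.6 - 207.2) / (192.45 - 128.037) = 0.720349 MPa*m^0.5
sigma0 = sigma1 - k/sqrt(d1) = 253.6 - 0.720349*192.45 = 114.969 MPa
sigma_y(d3) = 114.969 + 0.720349 / sqrt(5.2e-05) = 214.9 MPa


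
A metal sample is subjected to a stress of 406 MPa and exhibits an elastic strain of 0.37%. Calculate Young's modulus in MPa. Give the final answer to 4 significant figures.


E = sigma / epsilon
epsilon = 0.37% = 3.7e-03
E = 406 / 3.7e-03
E = 109700 MPa


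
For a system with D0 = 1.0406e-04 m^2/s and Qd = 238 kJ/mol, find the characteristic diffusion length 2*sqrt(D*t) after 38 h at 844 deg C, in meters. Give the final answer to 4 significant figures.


Step 1: D = D0 * exp(-Qd/(R*T))
T = 1117.15 K
D = 1.0406e-04 * exp(-238e3 / (8.314 * 1117.15)) = 7.73934e-16 m^2/s
Step 2: L = 2*sqrt(D*t)
t = 38 h = 136800 s
L = 2*sqrt(7.73934e-16 * 136800) = 2.058e-05 m


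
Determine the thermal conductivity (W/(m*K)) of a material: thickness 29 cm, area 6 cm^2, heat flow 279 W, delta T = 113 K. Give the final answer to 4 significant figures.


k = Q*L / (A*dT)
L = 0.29 m, A = 6e-04 m^2
k = 279 * 0.29 / (6e-04 * 113)
k = 1193 W/(m*K)


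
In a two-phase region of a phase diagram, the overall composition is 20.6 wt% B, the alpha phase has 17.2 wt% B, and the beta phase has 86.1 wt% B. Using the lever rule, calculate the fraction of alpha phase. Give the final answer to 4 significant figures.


f_alpha = (C_beta - C0) / (C_beta - C_alpha)
f_alpha = (86.1 - 20.6) / (86.1 - 17.2)
f_alpha = 0.9507


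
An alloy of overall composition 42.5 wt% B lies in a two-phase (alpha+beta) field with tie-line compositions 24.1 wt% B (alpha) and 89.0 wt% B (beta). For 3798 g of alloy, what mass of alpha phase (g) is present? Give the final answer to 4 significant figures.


f_alpha = (C_beta - C0) / (C_beta - C_alpha)
f_alpha = (89.0 - 42.5) / (89.0 - 24.1) = 0.716487
m_alpha = f_alpha * m_total = 0.716487 * 3798 = 2721 g


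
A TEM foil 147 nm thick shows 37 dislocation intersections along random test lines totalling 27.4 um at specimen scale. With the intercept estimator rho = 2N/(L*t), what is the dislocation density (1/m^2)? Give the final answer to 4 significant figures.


rho = 2N / (L * t)
L = 27.4 um = 2.74e-05 m, t = 147 nm = 1.47e-07 m
rho = 2 * 37 / (2.74e-05 * 1.47e-07)
rho = 1.837e+13 1/m^2


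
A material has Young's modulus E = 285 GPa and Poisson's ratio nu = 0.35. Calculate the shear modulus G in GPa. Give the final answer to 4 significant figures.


G = E / (2*(1+nu))
G = 285 / (2*(1+0.35))
G = 105.6 GPa


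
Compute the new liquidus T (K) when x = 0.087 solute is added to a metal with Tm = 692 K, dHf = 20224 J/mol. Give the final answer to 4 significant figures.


dT = R*Tm^2*x / dHf
dT = 8.314 * 692^2 * 0.087 / 20224
dT = 17.1267 K
T_new = 692 - 17.1267 = 674.9 K


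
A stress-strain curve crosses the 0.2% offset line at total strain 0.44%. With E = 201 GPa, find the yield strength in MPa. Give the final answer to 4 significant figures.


Offset strain = 0.002
Elastic strain at yield = total_strain - offset = 4.4e-03 - 0.002 = 2.4e-03
sigma_y = E * elastic_strain = 201000 * 2.4e-03
sigma_y = 482.4 MPa


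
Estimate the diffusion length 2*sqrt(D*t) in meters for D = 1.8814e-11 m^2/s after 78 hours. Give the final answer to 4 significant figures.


t = 78 hr = 280800 s
Diffusion length = 2*sqrt(D*t)
= 2*sqrt(1.8814e-11 * 280800)
= 4.597e-03 m


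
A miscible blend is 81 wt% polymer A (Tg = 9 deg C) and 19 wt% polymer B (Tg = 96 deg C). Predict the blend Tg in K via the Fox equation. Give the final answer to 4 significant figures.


1/Tg = w1/Tg1 + w2/Tg2 (in Kelvin)
Tg1 = 282.15 K, Tg2 = 369.15 K
1/Tg = 0.81/282.15 + 0.19/369.15
Tg = 295.4 K


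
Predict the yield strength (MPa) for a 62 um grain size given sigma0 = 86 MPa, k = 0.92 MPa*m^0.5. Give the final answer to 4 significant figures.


sigma_y = sigma0 + k / sqrt(d)
d = 62 um = 6.2e-05 m
sigma_y = 86 + 0.92 / sqrt(6.2e-05)
sigma_y = 202.8 MPa


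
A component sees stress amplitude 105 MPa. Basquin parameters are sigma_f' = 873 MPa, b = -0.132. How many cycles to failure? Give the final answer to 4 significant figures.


sigma_a = sigma_f' * (2*Nf)^b
2*Nf = (sigma_a / sigma_f')^(1/b)
2*Nf = (105 / 873)^(1/-0.132)
2*Nf = 9.2976e+06
Nf = 4.649e+06 cycles


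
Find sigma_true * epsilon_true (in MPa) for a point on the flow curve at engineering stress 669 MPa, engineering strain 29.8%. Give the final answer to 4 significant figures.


sigma_true = sigma_eng * (1 + epsilon_eng)
sigma_true = 669 * (1 + 0.298) = 868.362 MPa
epsilon_true = ln(1 + epsilon_eng)
epsilon_true = ln(1 + 0.298) = 0.260825
sigma_true * epsilon_true = 868.362 * 0.260825 = 226.5 MPa


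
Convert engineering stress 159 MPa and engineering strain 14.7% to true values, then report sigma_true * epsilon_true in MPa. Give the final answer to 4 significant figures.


sigma_true = sigma_eng * (1 + epsilon_eng)
sigma_true = 159 * (1 + 0.147) = 182.373 MPa
epsilon_true = ln(1 + epsilon_eng)
epsilon_true = ln(1 + 0.147) = 0.13715
sigma_true * epsilon_true = 182.373 * 0.13715 = 25.01 MPa


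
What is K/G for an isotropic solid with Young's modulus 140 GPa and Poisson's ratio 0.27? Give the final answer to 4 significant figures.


G = E / (2*(1+nu))
G = 140 / (2*(1+0.27)) = 55.1181 GPa
K = E / (3*(1-2*nu))
K = 140 / (3*(1-2*0.27)) = 101.449 GPa
K/G = 101.449 / 55.1181 = 1.841


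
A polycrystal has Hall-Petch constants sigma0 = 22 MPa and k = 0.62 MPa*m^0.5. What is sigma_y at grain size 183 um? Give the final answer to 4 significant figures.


sigma_y = sigma0 + k / sqrt(d)
d = 183 um = 1.83e-04 m
sigma_y = 22 + 0.62 / sqrt(1.83e-04)
sigma_y = 67.83 MPa


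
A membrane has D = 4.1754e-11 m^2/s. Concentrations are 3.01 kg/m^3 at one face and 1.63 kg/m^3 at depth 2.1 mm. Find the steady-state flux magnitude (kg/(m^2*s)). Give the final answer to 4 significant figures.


J = -D * (dC/dx) = D * (C1 - C2) / dx
J = 4.1754e-11 * (3.01 - 1.63) / 2.1e-03
J = 2.744e-08 kg/(m^2*s)


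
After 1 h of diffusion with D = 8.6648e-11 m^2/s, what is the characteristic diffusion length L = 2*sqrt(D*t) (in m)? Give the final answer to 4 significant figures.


t = 1 hr = 3600 s
Diffusion length = 2*sqrt(D*t)
= 2*sqrt(8.6648e-11 * 3600)
= 1.117e-03 m


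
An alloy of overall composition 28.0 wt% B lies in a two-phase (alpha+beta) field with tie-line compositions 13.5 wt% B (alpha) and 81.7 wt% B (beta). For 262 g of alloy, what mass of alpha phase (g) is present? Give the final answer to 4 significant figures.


f_alpha = (C_beta - C0) / (C_beta - C_alpha)
f_alpha = (81.7 - 28.0) / (81.7 - 13.5) = 0.78739
m_alpha = f_alpha * m_total = 0.78739 * 262 = 206.3 g


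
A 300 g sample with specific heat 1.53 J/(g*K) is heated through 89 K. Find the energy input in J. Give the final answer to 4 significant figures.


Q = m * cp * dT
Q = 300 * 1.53 * 89
Q = 40850 J


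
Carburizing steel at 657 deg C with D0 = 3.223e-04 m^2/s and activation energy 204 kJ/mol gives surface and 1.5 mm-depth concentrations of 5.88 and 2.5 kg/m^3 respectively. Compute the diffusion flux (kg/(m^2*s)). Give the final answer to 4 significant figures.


Step 1: D = D0 * exp(-Qd/(R*T))
T = 657 + 273.15 = 930.15 K
D = 3.223e-04 * exp(-204e3 / (8.314 * 930.15)) = 1.12661e-15 m^2/s
Step 2: J = D * (C1 - C2) / dx
J = 1.12661e-15 * (5.88 - 2.5) / 1.5e-03
J = 2.539e-12 kg/(m^2*s)


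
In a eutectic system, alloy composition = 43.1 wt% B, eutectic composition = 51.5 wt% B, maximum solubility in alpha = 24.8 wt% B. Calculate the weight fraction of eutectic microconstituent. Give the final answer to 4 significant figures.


f_primary = (C_e - C0) / (C_e - C_alpha_max)
f_primary = (51.5 - 43.1) / (51.5 - 24.8)
f_primary = 0.314607
f_eutectic = 1 - 0.314607 = 0.6854


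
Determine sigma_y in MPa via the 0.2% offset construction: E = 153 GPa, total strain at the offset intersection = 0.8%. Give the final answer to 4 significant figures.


Offset strain = 0.002
Elastic strain at yield = total_strain - offset = 8e-03 - 0.002 = 6e-03
sigma_y = E * elastic_strain = 153000 * 6e-03
sigma_y = 918 MPa


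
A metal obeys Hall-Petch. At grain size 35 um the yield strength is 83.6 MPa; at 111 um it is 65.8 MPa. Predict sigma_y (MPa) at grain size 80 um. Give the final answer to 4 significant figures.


sigma_y = sigma0 + k / sqrt(d)
1/sqrt(d1) = 1/sqrt(3.5e-05) = 169.031;  1/sqrt(d2) = 94.9158
k = (sigma1 - sigma2) / (1/sqrt(d1) - 1/sqrt(d2)) = (83.6 - 65.8) / (169.031 - 94.9158) = 0.240167 MPa*m^0.5
sigma0 = sigma1 - k/sqrt(d1) = 83.6 - 0.240167*169.031 = 43.0043 MPa
sigma_y(d3) = 43.0043 + 0.240167 / sqrt(8e-05) = 69.86 MPa


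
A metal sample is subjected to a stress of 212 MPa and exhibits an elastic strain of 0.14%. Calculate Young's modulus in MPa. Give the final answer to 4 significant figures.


E = sigma / epsilon
epsilon = 0.14% = 1.4e-03
E = 212 / 1.4e-03
E = 151400 MPa


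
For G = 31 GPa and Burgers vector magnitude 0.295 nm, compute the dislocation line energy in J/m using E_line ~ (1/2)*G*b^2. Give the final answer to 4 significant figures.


E = G*b^2/2
b = 0.295 nm = 2.95e-10 m
G = 31 GPa = 3.1e+10 Pa
E = 0.5 * 3.1e+10 * (2.95e-10)^2
E = 1.349e-09 J/m


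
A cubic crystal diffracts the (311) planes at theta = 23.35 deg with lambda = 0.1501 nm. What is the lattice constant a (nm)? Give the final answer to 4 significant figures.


d = lambda / (2*sin(theta))
d = 0.1501 / (2*sin(23.35 deg))
d = 0.189354 nm
a = d * sqrt(h^2+k^2+l^2) = 0.189354 * sqrt(11)
a = 0.628 nm


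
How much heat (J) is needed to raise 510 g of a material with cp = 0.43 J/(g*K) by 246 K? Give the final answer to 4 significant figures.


Q = m * cp * dT
Q = 510 * 0.43 * 246
Q = 53950 J


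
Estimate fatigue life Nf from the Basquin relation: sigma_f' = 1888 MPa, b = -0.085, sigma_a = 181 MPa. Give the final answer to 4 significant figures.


sigma_a = sigma_f' * (2*Nf)^b
2*Nf = (sigma_a / sigma_f')^(1/b)
2*Nf = (181 / 1888)^(1/-0.085)
2*Nf = 9.55599e+11
Nf = 4.778e+11 cycles


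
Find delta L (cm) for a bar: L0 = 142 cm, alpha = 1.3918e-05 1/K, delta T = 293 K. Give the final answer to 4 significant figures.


dL = L0 * alpha * dT
dL = 142 * 1.3918e-05 * 293
dL = 0.5791 cm


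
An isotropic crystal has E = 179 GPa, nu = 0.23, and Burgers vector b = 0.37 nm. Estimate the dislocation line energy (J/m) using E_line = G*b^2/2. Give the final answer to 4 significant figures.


Step 1: G = E / (2*(1+nu))
G = 179 / (2*(1+0.23)) = 72.7642 GPa = 7.27642e+10 Pa
Step 2: E_line = G*b^2/2
b = 0.37 nm = 3.7e-10 m
E_line = 0.5 * 7.27642e+10 * (3.7e-10)^2 = 4.981e-09 J/m


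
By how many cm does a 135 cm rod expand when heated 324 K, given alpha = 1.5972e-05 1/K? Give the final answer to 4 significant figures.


dL = L0 * alpha * dT
dL = 135 * 1.5972e-05 * 324
dL = 0.6986 cm


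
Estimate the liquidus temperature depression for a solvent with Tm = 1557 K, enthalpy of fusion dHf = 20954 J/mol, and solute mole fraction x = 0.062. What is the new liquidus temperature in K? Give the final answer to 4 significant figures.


dT = R*Tm^2*x / dHf
dT = 8.314 * 1557^2 * 0.062 / 20954
dT = 59.6365 K
T_new = 1557 - 59.6365 = 1497 K


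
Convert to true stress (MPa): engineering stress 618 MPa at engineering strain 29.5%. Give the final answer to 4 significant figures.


sigma_true = sigma_eng * (1 + epsilon_eng)
sigma_true = 618 * (1 + 0.295)
sigma_true = 800.3 MPa


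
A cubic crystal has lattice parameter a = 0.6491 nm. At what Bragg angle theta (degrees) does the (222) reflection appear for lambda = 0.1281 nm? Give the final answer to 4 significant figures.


d = a / sqrt(h^2+k^2+l^2)
d = 0.6491 / sqrt(12) = 0.187379 nm
lambda = 2*d*sin(theta)  =>  sin(theta) = lambda / (2*d)
sin(theta) = 0.1281 / (2 * 0.187379) = 0.341821
theta = 19.99 deg


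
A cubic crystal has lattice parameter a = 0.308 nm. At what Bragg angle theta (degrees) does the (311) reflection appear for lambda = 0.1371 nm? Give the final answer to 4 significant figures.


d = a / sqrt(h^2+k^2+l^2)
d = 0.308 / sqrt(11) = 0.0928655 nm
lambda = 2*d*sin(theta)  =>  sin(theta) = lambda / (2*d)
sin(theta) = 0.1371 / (2 * 0.0928655) = 0.738164
theta = 47.58 deg


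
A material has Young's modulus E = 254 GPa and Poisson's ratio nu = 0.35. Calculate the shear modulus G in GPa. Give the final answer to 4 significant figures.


G = E / (2*(1+nu))
G = 254 / (2*(1+0.35))
G = 94.07 GPa


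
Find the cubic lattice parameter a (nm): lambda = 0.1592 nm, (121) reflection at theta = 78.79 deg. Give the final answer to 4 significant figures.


d = lambda / (2*sin(theta))
d = 0.1592 / (2*sin(78.79 deg))
d = 0.0811482 nm
a = d * sqrt(h^2+k^2+l^2) = 0.0811482 * sqrt(6)
a = 0.1988 nm


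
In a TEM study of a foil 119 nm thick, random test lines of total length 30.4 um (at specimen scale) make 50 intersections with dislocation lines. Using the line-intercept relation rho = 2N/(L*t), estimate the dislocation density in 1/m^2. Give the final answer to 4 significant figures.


rho = 2N / (L * t)
L = 30.4 um = 3.04e-05 m, t = 119 nm = 1.19e-07 m
rho = 2 * 50 / (3.04e-05 * 1.19e-07)
rho = 2.764e+13 1/m^2


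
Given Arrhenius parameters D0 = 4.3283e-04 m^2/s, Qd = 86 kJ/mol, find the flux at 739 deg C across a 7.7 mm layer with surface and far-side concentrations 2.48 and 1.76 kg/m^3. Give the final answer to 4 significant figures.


Step 1: D = D0 * exp(-Qd/(R*T))
T = 739 + 273.15 = 1012.15 K
D = 4.3283e-04 * exp(-86e3 / (8.314 * 1012.15)) = 1.57726e-08 m^2/s
Step 2: J = D * (C1 - C2) / dx
J = 1.57726e-08 * (2.48 - 1.76) / 7.7e-03
J = 1.475e-06 kg/(m^2*s)


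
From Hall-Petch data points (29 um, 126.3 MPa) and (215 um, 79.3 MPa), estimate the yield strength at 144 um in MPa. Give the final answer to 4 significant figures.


sigma_y = sigma0 + k / sqrt(d)
1/sqrt(d1) = 1/sqrt(2.9e-05) = 185.695;  1/sqrt(d2) = 68.1994
k = (sigma1 - sigma2) / (1/sqrt(d1) - 1/sqrt(d2)) = (126.3 - 79.3) / (185.695 - 68.1994) = 0.400014 MPa*m^0.5
sigma0 = sigma1 - k/sqrt(d1) = 126.3 - 0.400014*185.695 = 52.0193 MPa
sigma_y(d3) = 52.0193 + 0.400014 / sqrt(1.44e-04) = 85.35 MPa
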